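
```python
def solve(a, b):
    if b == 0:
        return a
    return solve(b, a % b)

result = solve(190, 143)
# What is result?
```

solve(190, 143) -> solve(143, 47) -> solve(47, 2) -> solve(2, 1) -> solve(1, 0) -> 1

Answer: 1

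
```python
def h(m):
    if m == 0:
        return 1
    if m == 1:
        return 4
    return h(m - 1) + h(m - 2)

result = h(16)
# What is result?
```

Build up from base cases: h(0)=1, h(1)=4, h(2)=5, h(3)=9, h(4)=14, h(5)=23, h(6)=37, ..., h(16)=4558

Answer: 4558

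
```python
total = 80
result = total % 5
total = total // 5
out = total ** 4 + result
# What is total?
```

Trace:
`total = 80` → total = 80
`result = total % 5` → result = 0
`total = total // 5` → total = 16
`out = total ** 4 + result` → out = 65536
So total = 16

Answer: 16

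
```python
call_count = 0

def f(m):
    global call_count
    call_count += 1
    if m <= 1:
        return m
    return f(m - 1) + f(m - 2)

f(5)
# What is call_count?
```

Calls(m) = 1 + Calls(m-1) + Calls(m-2); Calls(0)=Calls(1)=1. For m=5 this gives 15.

Answer: 15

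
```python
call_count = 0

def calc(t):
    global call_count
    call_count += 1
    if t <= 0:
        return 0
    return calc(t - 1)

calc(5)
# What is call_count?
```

Linear recursion stepping by 1: 6 calls from t=5 down to ≤0.

Answer: 6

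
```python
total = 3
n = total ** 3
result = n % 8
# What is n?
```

Trace:
`total = 3` → total = 3
`n = total ** 3` → n = 27
`result = n % 8` → result = 3
So n = 27

Answer: 27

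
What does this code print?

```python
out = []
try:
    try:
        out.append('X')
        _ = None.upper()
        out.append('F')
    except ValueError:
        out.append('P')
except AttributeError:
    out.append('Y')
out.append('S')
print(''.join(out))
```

Execution trace: 'X' (inner try body) → 'Y' (outer except AttributeError) → 'S' (after the try/except). Output: XYS

Answer: XYS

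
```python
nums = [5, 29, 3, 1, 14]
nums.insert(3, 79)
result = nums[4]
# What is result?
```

Trace:
`nums = [5, 29, 3, 1, 14]` → nums = [5, 29, 3, 1, 14]
`nums.insert(3, 79)` → nums = [5, 29, 3, 79, 1, 14]
`result = nums[4]` → result = 1
So result = 1

Answer: 1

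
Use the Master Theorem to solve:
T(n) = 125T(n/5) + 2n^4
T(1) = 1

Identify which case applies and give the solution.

a=125, b=5, f(n)=2n^4. log_5(125) = 3. Since c=4 > 3 and the regularity condition holds (125(n/5)^4 = (125/5^4)n^4 with 125/5^4 < 1), Case 3 applies: T(n) = Θ(f(n)) = O(n^4).

Answer: O(n^4) - Case 3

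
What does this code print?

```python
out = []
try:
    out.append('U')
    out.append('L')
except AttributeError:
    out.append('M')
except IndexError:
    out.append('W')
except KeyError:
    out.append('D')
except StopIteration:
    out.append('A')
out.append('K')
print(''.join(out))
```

Execution trace: 'U' (try body) → 'L' (try body, no exception) → 'K' (after the try/except). Output: ULK

Answer: ULK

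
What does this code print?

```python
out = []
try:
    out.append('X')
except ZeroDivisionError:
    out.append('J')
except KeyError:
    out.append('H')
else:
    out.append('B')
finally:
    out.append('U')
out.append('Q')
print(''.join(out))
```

Execution trace: 'X' (try body, no exception) → 'B' (else) → 'U' (finally) → 'Q' (after the try/except). Output: XBUQ

Answer: XBUQ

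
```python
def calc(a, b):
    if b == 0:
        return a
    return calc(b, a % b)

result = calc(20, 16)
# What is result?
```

calc(20, 16) -> calc(16, 4) -> calc(4, 0) -> 4

Answer: 4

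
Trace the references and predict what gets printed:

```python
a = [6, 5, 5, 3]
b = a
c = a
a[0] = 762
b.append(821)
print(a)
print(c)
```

Key concept: multiple aliases.
Step by step:
`a = [6, 5, 5, 3]` → a = [6, 5, 5, 3]
`b = a` → b = [6, 5, 5, 3] (same object as a)
`c = a` → c = [6, 5, 5, 3] (same object as a, b)
`a[0] = 762` → a = [762, 5, 5, 3] (same object as b, c); b = [762, 5, 5, 3] (same object as a, c); c = [762, 5, 5, 3] (same object as a, b)
`b.append(821)` → a = [762, 5, 5, 3, 821] (same object as b, c); b = [762, 5, 5, 3, 821] (same object as a, c); c = [762, 5, 5, 3, 821] (same object as a, b)
`print(a)` → prints [762, 5, 5, 3, 821]
`print(c)` → prints [762, 5, 5, 3, 821]

Answer:
[762, 5, 5, 3, 821]
[762, 5, 5, 3, 821]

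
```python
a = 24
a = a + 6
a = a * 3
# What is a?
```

Trace:
`a = 24` → a = 24
`a = a + 6` → a = 30
`a = a * 3` → a = 90
So a = 90

Answer: 90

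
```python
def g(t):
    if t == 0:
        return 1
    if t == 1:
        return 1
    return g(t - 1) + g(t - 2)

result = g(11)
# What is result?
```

Build up from base cases: g(0)=1, g(1)=1, g(2)=2, g(3)=3, g(4)=5, g(5)=8, g(6)=13, ..., g(11)=144

Answer: 144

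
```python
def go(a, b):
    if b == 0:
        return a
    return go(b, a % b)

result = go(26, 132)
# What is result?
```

go(26, 132) -> go(132, 26) -> go(26, 2) -> go(2, 0) -> 2

Answer: 2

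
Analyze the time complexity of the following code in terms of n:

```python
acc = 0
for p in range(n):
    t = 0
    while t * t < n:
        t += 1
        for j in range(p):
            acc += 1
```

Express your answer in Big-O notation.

Each loop level contributes: n × √n × n. Multiplying the contributions gives O(n^2√n).

Answer: O(n^2√n)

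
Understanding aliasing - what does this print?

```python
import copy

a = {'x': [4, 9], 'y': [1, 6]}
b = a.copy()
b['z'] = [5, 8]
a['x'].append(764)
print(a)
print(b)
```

Key concept: shallow copy of dict with mutable values.
Step by step:
`a = {'x': [4, 9], 'y': [1, 6]}` → a = {'x': [4, 9], 'y': [1, 6]}
`b = a.copy()` → b = {'x': [4, 9], 'y': [1, 6]}
`b['z'] = [5, 8]` → b = {'x': [4, 9], 'y': [1, 6], 'z': [5, 8]}
`a['x'].append(764)` → a = {'x': [4, 9, 764], 'y': [1, 6]}; b = {'x': [4, 9, 764], 'y': [1, 6], 'z': [5, 8]}
`print(a)` → prints {'x': [4, 9, 764], 'y': [1, 6]}
`print(b)` → prints {'x': [4, 9, 764], 'y': [1, 6], 'z': [5, 8]}

Answer:
{'x': [4, 9, 764], 'y': [1, 6]}
{'x': [4, 9, 764], 'y': [1, 6], 'z': [5, 8]}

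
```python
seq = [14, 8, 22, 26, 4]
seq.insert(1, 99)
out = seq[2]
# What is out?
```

Trace:
`seq = [14, 8, 22, 26, 4]` → seq = [14, 8, 22, 26, 4]
`seq.insert(1, 99)` → seq = [14, 99, 8, 22, 26, 4]
`out = seq[2]` → out = 8
So out = 8

Answer: 8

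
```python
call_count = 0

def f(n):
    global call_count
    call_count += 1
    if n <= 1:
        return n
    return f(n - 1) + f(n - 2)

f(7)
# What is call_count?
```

Calls(n) = 1 + Calls(n-1) + Calls(n-2); Calls(0)=Calls(1)=1. For n=7 this gives 41.

Answer: 41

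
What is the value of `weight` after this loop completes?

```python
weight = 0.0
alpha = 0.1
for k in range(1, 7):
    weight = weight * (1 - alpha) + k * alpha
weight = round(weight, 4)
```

Moving average with lr=0.1
`weight` takes the values: 0.0 → 0.1 → 0.29 → 0.561 → 0.9049 → 1.31441 → 1.782969 → 1.783

Answer: 1.783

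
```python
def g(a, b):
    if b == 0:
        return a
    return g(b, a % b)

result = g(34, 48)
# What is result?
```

g(34, 48) -> g(48, 34) -> g(34, 14) -> g(14, 6) -> g(6, 2) -> g(2, 0) -> 2

Answer: 2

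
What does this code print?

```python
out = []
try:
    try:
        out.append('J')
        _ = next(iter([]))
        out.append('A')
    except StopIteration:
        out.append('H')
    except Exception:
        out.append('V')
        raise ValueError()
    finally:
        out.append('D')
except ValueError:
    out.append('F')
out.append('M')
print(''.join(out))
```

Execution trace: 'J' (inner try body) → 'H' (inner except StopIteration) → 'D' (inner finally) → 'M' (after the try/except). Output: JHDM

Answer: JHDM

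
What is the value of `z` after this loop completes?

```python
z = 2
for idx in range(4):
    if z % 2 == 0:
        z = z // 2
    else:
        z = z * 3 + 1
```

Collatz-style transformation from 2
`z` takes the values: 2 → 1 → 4 → 2 → 1

Answer: 1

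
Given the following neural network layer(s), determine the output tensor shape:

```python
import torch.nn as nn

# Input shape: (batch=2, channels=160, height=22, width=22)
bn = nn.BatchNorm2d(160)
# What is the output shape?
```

Input: (2, 160, 22, 22) -> Output: (2, 160, 22, 22)

Answer: (2, 160, 22, 22)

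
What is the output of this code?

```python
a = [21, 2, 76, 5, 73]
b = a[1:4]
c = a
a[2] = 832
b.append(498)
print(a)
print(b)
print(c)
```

Key concept: slice vs alias.
Step by step:
`a = [21, 2, 76, 5, 73]` → a = [21, 2, 76, 5, 73]
`b = a[1:4]` → b = [2, 76, 5]
`c = a` → c = [21, 2, 76, 5, 73] (same object as a)
`a[2] = 832` → a = [21, 2, 832, 5, 73] (same object as c); c = [21, 2, 832, 5, 73] (same object as a)
`b.append(498)` → b = [2, 76, 5, 498]
`print(a)` → prints [21, 2, 832, 5, 73]
`print(b)` → prints [2, 76, 5, 498]
`print(c)` → prints [21, 2, 832, 5, 73]

Answer:
[21, 2, 832, 5, 73]
[2, 76, 5, 498]
[21, 2, 832, 5, 73]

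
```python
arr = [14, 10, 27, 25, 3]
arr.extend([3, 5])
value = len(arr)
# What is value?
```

Trace:
`arr = [14, 10, 27, 25, 3]` → arr = [14, 10, 27, 25, 3]
`arr.extend([3, 5])` → arr = [14, 10, 27, 25, 3, 3, 5]
`value = len(arr)` → value = 7
So value = 7

Answer: 7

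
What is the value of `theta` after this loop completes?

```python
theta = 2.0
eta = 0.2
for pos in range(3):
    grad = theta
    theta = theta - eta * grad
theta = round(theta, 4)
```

Gradient descent: w = 2.0 * (1 - 0.2)^3
`theta` takes the values: 2.0 → 1.6 → 1.28 → 1.024

Answer: 1.024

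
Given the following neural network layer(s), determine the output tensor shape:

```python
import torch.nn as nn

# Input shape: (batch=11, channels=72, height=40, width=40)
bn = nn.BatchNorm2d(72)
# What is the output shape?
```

Input: (11, 72, 40, 40) -> Output: (11, 72, 40, 40)

Answer: (11, 72, 40, 40)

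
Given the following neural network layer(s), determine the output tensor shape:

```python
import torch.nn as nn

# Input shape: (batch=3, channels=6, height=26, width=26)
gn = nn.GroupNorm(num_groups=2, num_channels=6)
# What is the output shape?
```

Input: (3, 6, 26, 26) -> Output: (3, 6, 26, 26)

Answer: (3, 6, 26, 26)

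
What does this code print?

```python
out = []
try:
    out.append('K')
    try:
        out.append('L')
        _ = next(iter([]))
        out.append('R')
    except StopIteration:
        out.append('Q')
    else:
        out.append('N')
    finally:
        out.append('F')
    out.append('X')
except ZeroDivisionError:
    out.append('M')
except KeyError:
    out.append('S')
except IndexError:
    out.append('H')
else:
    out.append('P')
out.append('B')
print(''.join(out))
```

Execution trace: 'K' (try body) → 'L' (inner try body) → 'Q' (inner except StopIteration) → 'F' (inner finally) → 'X' (try body, no exception) → 'P' (else) → 'B' (after the try/except). Output: KLQFXPB

Answer: KLQFXPB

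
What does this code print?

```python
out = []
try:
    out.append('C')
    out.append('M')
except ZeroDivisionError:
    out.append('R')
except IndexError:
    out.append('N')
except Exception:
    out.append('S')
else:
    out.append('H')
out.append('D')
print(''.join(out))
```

Execution trace: 'C' (try body) → 'M' (try body, no exception) → 'H' (else) → 'D' (after the try/except). Output: CMHD

Answer: CMHD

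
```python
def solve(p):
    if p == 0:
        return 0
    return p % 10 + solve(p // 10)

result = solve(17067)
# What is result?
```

Sum of digits of 17067: 7 + 6 + 0 + 7 + 1 = 21

Answer: 21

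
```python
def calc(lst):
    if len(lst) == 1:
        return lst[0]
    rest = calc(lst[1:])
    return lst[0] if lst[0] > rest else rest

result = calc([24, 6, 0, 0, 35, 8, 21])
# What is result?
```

Recursive max over [24, 6, 0, 0, 35, 8, 21] = 35

Answer: 35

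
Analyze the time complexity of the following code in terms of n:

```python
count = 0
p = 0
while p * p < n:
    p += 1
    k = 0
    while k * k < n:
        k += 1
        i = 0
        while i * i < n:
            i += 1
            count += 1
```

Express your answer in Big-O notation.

Each loop level contributes: √n × √n × √n. Multiplying the contributions gives O(n√n).

Answer: O(n√n)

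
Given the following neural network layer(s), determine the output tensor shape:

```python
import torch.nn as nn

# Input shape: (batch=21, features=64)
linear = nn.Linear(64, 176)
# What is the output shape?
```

Input: (21, 64) -> Output: (21, 176)

Answer: (21, 176)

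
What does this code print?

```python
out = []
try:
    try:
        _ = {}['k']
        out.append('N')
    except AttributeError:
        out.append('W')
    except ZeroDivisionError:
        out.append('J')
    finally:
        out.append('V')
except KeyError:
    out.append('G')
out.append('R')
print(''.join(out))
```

Execution trace: 'V' (finally) → 'G' (outer except KeyError) → 'R' (after the try/except). Output: VGR

Answer: VGR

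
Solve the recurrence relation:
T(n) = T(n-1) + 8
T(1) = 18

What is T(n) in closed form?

Unrolling: T(n) = T(1) + 8·(n-1) = 18 + 8(n-1) = 8n + 10.

Answer: T(n) = 8n + 10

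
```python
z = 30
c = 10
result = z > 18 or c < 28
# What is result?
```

Trace:
`z = 30` → z = 30
`c = 10` → c = 10
`result = z > 18 or c < 28` → result = True
So result = True

Answer: True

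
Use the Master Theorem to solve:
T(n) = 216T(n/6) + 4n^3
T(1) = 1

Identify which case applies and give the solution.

a=216, b=6, f(n)=4n^3. log_6(216) = 3. Since c=3 = 3, Case 2 applies: T(n) = Θ(n^log_b(a) · log n) = O(n^3 log n).

Answer: O(n^3 log n) - Case 2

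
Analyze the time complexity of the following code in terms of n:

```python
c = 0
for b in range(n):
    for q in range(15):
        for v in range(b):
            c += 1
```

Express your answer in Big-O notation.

Each loop level contributes: n × 1 × n. Multiplying the contributions gives O(n^2).

Answer: O(n^2)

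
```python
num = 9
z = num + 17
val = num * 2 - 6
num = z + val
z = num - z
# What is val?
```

Trace:
`num = 9` → num = 9
`z = num + 17` → z = 26
`val = num * 2 - 6` → val = 12
`num = z + val` → num = 38
`z = num - z` → z = 12
So val = 12

Answer: 12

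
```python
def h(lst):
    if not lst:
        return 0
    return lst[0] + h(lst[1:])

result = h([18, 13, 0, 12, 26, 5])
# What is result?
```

18 + 13 + 0 + 12 + 26 + 5 + 0 = 74

Answer: 74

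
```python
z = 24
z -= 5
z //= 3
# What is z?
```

Trace:
`z = 24` → z = 24
`z -= 5` → z = 19
`z //= 3` → z = 6
So z = 6

Answer: 6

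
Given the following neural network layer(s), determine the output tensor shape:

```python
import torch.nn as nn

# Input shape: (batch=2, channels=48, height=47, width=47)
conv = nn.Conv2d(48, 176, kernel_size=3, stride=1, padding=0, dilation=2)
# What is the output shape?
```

Input: (2, 48, 47, 47) -> Output: (2, 176, 43, 43)

Answer: (2, 176, 43, 43)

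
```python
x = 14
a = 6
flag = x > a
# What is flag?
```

Trace:
`x = 14` → x = 14
`a = 6` → a = 6
`flag = x > a` → flag = True
So flag = True

Answer: True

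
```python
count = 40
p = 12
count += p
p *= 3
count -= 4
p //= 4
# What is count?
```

Trace:
`count = 40` → count = 40
`p = 12` → p = 12
`count += p` → count = 52
`p *= 3` → p = 36
`count -= 4` → count = 48
`p //= 4` → p = 9
So count = 48

Answer: 48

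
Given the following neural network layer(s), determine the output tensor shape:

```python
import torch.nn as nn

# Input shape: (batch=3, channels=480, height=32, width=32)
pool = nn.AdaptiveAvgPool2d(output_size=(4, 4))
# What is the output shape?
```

Input: (3, 480, 32, 32) -> Output: (3, 480, 4, 4)

Answer: (3, 480, 4, 4)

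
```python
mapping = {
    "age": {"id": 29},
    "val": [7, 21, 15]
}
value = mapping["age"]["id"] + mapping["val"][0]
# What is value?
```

Trace:
`mapping = { ...` → mapping = {'age': {'id': 29}, 'val': [7, 21, 15]}
`value = mapping["age"]["id"] + mapping["val"][0]` → value = 36
So value = 36

Answer: 36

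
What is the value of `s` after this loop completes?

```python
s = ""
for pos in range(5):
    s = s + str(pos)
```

Concatenate digits 0 to 4
`s` takes the values: "" → "0" → "01" → "012" → "0123" → "01234"

Answer: "01234"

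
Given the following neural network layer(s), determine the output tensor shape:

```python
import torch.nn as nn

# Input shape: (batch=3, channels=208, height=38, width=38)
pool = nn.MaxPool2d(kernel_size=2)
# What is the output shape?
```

Input: (3, 208, 38, 38) -> Output: (3, 208, 19, 19)

Answer: (3, 208, 19, 19)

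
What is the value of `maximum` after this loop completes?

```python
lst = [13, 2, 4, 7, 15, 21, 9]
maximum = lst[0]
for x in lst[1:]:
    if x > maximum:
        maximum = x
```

Maximum of [13, 2, 4, 7, 15, 21, 9]
`maximum` takes the values: 13 → 15 → 21

Answer: 21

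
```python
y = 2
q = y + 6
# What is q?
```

Trace:
`y = 2` → y = 2
`q = y + 6` → q = 8
So q = 8

Answer: 8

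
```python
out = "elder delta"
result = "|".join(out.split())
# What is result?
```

Trace:
`out = "elder delta"` → out = 'elder delta'
`result = "|".join(out.split())` → result = 'elder|delta'
So result = 'elder|delta'

Answer: 'elder|delta'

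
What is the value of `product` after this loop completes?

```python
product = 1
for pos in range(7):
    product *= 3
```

3^7 = 2187
`product` takes the values: 1 → 3 → 9 → 27 → 81 → 243 → 729 → 2187

Answer: 2187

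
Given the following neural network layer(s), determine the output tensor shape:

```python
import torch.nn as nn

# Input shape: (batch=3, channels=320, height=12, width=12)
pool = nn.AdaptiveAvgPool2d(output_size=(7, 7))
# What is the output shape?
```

Input: (3, 320, 12, 12) -> Output: (3, 320, 7, 7)

Answer: (3, 320, 7, 7)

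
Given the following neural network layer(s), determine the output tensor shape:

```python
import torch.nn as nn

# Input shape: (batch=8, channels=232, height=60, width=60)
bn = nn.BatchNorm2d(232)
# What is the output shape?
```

Input: (8, 232, 60, 60) -> Output: (8, 232, 60, 60)

Answer: (8, 232, 60, 60)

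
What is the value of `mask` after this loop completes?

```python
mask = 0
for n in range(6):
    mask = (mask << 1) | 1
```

Build 6 consecutive 1-bits: 0b111111
`mask` takes the values: 0 → 1 → 3 → 7 → 15 → 31 → 63

Answer: 63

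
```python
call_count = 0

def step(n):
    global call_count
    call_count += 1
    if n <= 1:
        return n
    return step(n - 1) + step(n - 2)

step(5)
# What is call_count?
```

Calls(n) = 1 + Calls(n-1) + Calls(n-2); Calls(0)=Calls(1)=1. For n=5 this gives 15.

Answer: 15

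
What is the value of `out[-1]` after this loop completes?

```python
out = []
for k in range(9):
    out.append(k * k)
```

Last element of squares 0 to 8
`out` takes the values: [] → [0] → [0, 1] → [0, 1, 4] → [0, 1, 4, 9] → [0, 1, 4, 9, 16] → [0, 1, 4, 9, 16, 25] → [0, 1, 4, 9, 16, 25, 36] → [0, 1, 4, 9, 16, 25, 36, 49] → [0, 1, 4, 9, 16, 25, 36, 49, 64]
So `out[-1]` = 64

Answer: 64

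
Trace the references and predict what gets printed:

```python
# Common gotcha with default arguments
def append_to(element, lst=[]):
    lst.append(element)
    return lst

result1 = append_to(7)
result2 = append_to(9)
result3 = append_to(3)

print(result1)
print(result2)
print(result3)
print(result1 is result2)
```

Key concept: mutable default argument gotcha.
Step by step:
`result1 = append_to(7)` → result1 = [7]
`result2 = append_to(9)` → result1 = [7, 9] (same object as result2); result2 = [7, 9] (same object as result1)
`result3 = append_to(3)` → result1 = [7, 9, 3] (same object as result2, result3); result2 = [7, 9, 3] (same object as result1, result3); result3 = [7, 9, 3] (same object as result1, result2)
`print(result1)` → prints [7, 9, 3]
`print(result2)` → prints [7, 9, 3]
`print(result3)` → prints [7, 9, 3]
`print(result1 is result2)` → prints True

Answer:
[7, 9, 3]
[7, 9, 3]
[7, 9, 3]
True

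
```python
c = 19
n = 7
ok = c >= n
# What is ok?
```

Trace:
`c = 19` → c = 19
`n = 7` → n = 7
`ok = c >= n` → ok = True
So ok = True

Answer: True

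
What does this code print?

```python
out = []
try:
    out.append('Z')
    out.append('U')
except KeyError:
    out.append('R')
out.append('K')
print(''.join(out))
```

Execution trace: 'Z' (try body) → 'U' (try body, no exception) → 'K' (after the try/except). Output: ZUK

Answer: ZUK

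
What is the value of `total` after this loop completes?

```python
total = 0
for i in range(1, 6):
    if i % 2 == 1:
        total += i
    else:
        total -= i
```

Add odd, subtract even
`total` takes the values: 0 → 1 → -1 → 2 → -2 → 3

Answer: 3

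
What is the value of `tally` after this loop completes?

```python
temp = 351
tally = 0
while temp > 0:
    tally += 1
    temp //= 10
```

Count digits by repeated division by 10
`tally` takes the values: 0 → 1 → 2 → 3

Answer: 3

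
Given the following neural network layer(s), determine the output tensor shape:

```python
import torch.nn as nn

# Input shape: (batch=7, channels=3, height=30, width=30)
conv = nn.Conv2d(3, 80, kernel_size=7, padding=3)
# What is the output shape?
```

Input: (7, 3, 30, 30) -> Output: (7, 80, 30, 30)

Answer: (7, 80, 30, 30)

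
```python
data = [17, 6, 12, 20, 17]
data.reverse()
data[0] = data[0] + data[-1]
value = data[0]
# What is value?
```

Trace:
`data = [17, 6, 12, 20, 17]` → data = [17, 6, 12, 20, 17]
`data.reverse()` → data = [17, 20, 12, 6, 17]
`data[0] = data[0] + data[-1]` → data = [34, 20, 12, 6, 17]
`value = data[0]` → value = 34
So value = 34

Answer: 34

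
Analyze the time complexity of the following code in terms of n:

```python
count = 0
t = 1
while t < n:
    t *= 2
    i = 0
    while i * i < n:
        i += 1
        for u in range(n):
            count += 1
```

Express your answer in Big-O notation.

Each loop level contributes: log n × √n × n. Multiplying the contributions gives O(n√n log n).

Answer: O(n√n log n)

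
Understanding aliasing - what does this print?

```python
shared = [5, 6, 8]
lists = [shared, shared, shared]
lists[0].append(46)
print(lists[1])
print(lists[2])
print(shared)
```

Key concept: list of same reference.
Step by step:
`shared = [5, 6, 8]` → shared = [5, 6, 8]
`lists = [shared, shared, shared]` → lists = [[5, 6, 8], [5, 6, 8], [5, 6, 8]]
`lists[0].append(46)` → shared = [5, 6, 8, 46]; lists = [[5, 6, 8, 46], [5, 6, 8, 46], [5, 6, 8, 46]]
`print(lists[1])` → prints [5, 6, 8, 46]
`print(lists[2])` → prints [5, 6, 8, 46]
`print(shared)` → prints [5, 6, 8, 46]

Answer:
[5, 6, 8, 46]
[5, 6, 8, 46]
[5, 6, 8, 46]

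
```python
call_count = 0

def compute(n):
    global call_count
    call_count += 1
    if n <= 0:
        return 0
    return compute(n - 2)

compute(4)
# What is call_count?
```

Linear recursion stepping by 2: 3 calls from n=4 down to ≤0.

Answer: 3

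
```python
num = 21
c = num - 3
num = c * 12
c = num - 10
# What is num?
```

Trace:
`num = 21` → num = 21
`c = num - 3` → c = 18
`num = c * 12` → num = 216
`c = num - 10` → c = 206
So num = 216

Answer: 216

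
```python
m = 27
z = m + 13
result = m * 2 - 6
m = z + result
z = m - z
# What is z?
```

Trace:
`m = 27` → m = 27
`z = m + 13` → z = 40
`result = m * 2 - 6` → result = 48
`m = z + result` → m = 88
`z = m - z` → z = 48
So z = 48

Answer: 48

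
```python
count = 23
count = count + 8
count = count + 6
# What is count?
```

Trace:
`count = 23` → count = 23
`count = count + 8` → count = 31
`count = count + 6` → count = 37
So count = 37

Answer: 37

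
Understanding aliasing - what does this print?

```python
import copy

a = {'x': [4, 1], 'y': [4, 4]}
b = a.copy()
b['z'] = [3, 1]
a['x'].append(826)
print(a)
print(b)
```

Key concept: shallow copy of dict with mutable values.
Step by step:
`a = {'x': [4, 1], 'y': [4, 4]}` → a = {'x': [4, 1], 'y': [4, 4]}
`b = a.copy()` → b = {'x': [4, 1], 'y': [4, 4]}
`b['z'] = [3, 1]` → b = {'x': [4, 1], 'y': [4, 4], 'z': [3, 1]}
`a['x'].append(826)` → a = {'x': [4, 1, 826], 'y': [4, 4]}; b = {'x': [4, 1, 826], 'y': [4, 4], 'z': [3, 1]}
`print(a)` → prints {'x': [4, 1, 826], 'y': [4, 4]}
`print(b)` → prints {'x': [4, 1, 826], 'y': [4, 4], 'z': [3, 1]}

Answer:
{'x': [4, 1, 826], 'y': [4, 4]}
{'x': [4, 1, 826], 'y': [4, 4], 'z': [3, 1]}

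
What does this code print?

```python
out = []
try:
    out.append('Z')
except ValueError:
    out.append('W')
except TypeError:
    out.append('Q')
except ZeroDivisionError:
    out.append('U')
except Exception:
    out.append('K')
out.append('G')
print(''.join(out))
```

Execution trace: 'Z' (try body, no exception) → 'G' (after the try/except). Output: ZG

Answer: ZG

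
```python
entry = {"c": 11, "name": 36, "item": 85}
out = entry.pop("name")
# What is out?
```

Trace:
`entry = {"c": 11, "name": 36, "item": 85}` → entry = {'c': 11, 'name': 36, 'item': 85}
`out = entry.pop("name")` → entry = {'c': 11, 'item': 85}; out = 36
So out = 36

Answer: 36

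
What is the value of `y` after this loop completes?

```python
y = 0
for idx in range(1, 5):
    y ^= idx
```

XOR of 1 to 4
`y` takes the values: 0 → 1 → 3 → 0 → 4

Answer: 4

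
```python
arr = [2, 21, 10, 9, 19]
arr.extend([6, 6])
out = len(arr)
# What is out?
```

Trace:
`arr = [2, 21, 10, 9, 19]` → arr = [2, 21, 10, 9, 19]
`arr.extend([6, 6])` → arr = [2, 21, 10, 9, 19, 6, 6]
`out = len(arr)` → out = 7
So out = 7

Answer: 7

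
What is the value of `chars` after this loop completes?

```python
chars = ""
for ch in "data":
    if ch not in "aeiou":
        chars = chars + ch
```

Remove vowels from 'data'
`chars` takes the values: "" → "d" → "dt"

Answer: "dt"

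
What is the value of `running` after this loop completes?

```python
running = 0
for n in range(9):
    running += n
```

Sum of 0 to 8 = 36
`running` takes the values: 0 → 1 → 3 → 6 → 10 → 15 → 21 → 28 → 36

Answer: 36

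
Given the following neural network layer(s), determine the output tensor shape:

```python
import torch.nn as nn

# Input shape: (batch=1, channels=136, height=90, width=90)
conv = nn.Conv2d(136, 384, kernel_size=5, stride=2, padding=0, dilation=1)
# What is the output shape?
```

Input: (1, 136, 90, 90) -> Output: (1, 384, 43, 43)

Answer: (1, 384, 43, 43)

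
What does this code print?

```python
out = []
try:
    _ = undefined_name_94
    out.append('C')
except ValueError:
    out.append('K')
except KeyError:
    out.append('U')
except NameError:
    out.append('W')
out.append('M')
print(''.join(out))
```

Execution trace: 'W' (except NameError) → 'M' (after the try/except). Output: WM

Answer: WM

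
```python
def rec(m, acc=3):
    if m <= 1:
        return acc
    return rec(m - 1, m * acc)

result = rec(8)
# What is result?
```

Accumulator trace (n, acc): (8, 3) -> (7, 24) -> (6, 168) -> (5, 1008) -> (4, 5040) -> (3, 20160) -> (2, 60480) -> (1, 120960) -> return 120960

Answer: 120960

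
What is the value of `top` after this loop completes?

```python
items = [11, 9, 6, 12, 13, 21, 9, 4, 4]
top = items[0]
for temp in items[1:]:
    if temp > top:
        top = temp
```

Maximum of [11, 9, 6, 12, 13, 21, 9, 4, 4]
`top` takes the values: 11 → 12 → 13 → 21

Answer: 21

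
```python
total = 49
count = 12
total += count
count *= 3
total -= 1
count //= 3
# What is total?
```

Trace:
`total = 49` → total = 49
`count = 12` → count = 12
`total += count` → total = 61
`count *= 3` → count = 36
`total -= 1` → total = 60
`count //= 3` → count = 12
So total = 60

Answer: 60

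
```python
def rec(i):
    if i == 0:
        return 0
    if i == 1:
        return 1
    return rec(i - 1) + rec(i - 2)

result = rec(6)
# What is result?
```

Build up from base cases: rec(0)=0, rec(1)=1, rec(2)=1, rec(3)=2, rec(4)=3, rec(5)=5, rec(6)=8

Answer: 8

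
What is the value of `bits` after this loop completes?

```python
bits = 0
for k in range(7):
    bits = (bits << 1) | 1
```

Build 7 consecutive 1-bits: 0b1111111
`bits` takes the values: 0 → 1 → 3 → 7 → 15 → 31 → 63 → 127

Answer: 127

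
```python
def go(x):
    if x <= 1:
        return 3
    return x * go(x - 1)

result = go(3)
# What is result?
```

go(3) = 3 * 2 * 3 = 18

Answer: 18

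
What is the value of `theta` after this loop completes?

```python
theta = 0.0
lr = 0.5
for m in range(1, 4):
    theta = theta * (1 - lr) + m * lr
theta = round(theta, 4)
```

Moving average with lr=0.5
`theta` takes the values: 0.0 → 0.5 → 1.25 → 2.125

Answer: 2.125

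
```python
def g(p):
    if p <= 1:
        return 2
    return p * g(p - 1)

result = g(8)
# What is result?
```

g(8) = 8 * 7 * 6 * 5 * 4 * 3 * 2 * 2 = 80640

Answer: 80640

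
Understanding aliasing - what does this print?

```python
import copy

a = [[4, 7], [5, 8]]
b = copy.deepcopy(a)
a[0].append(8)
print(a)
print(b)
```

Key concept: deep copy is fully independent.
Step by step:
`a = [[4, 7], [5, 8]]` → a = [[4, 7], [5, 8]]
`b = copy.deepcopy(a)` → b = [[4, 7], [5, 8]]
`a[0].append(8)` → a = [[4, 7, 8], [5, 8]]
`print(a)` → prints [[4, 7, 8], [5, 8]]
`print(b)` → prints [[4, 7], [5, 8]]

Answer:
[[4, 7, 8], [5, 8]]
[[4, 7], [5, 8]]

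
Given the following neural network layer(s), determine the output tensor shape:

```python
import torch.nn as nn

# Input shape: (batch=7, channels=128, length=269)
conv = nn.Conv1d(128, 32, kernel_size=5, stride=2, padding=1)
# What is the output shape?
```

Input: (7, 128, 269) -> Output: (7, 32, 134)

Answer: (7, 32, 134)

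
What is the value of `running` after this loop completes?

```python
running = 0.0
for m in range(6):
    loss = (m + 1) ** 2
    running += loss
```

Sum of squared losses 1² + 2² + ... + 6²
`running` takes the values: 0.0 → 1.0 → 5.0 → 14.0 → 30.0 → 55.0 → 91.0

Answer: 91.0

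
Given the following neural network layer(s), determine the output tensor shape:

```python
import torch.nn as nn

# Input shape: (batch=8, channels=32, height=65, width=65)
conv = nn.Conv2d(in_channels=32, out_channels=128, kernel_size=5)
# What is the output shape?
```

Input: (8, 32, 65, 65) -> Output: (8, 128, 61, 61)

Answer: (8, 128, 61, 61)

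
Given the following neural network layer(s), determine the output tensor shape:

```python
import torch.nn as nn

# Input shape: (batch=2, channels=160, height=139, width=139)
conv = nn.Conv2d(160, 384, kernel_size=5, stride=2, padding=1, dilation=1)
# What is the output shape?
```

Input: (2, 160, 139, 139) -> Output: (2, 384, 69, 69)

Answer: (2, 384, 69, 69)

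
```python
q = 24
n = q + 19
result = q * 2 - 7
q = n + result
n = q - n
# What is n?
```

Trace:
`q = 24` → q = 24
`n = q + 19` → n = 43
`result = q * 2 - 7` → result = 41
`q = n + result` → q = 84
`n = q - n` → n = 41
So n = 41

Answer: 41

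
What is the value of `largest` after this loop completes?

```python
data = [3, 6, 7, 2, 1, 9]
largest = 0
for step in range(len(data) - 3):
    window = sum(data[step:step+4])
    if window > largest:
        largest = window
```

Max sum of 4-element window in [3, 6, 7, 2, 1, 9]
`largest` takes the values: 0 → 18 → 19

Answer: 19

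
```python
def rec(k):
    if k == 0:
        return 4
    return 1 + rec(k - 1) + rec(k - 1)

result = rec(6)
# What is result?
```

rec(k) = 1 + 2·rec(k-1), rec(0)=4. Closed form: (4+1)·2^6 - 1 = 319.

Answer: 319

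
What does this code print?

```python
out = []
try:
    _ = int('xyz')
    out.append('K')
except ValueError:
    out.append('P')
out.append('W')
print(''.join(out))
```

Execution trace: 'P' (except ValueError) → 'W' (after the try/except). Output: PW

Answer: PW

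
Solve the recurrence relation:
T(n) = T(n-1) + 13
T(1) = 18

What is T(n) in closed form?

Unrolling: T(n) = T(1) + 13·(n-1) = 18 + 13(n-1) = 13n + 5.

Answer: T(n) = 13n + 5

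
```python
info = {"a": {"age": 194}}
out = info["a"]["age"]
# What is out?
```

Trace:
`info = {"a": {"age": 194}}` → info = {'a': {'age': 194}}
`out = info["a"]["age"]` → out = 194
So out = 194

Answer: 194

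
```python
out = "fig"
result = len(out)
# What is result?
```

Trace:
`out = "fig"` → out = 'fig'
`result = len(out)` → result = 3
So result = 3

Answer: 3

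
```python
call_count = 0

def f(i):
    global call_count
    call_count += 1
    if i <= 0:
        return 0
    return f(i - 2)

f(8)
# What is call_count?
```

Linear recursion stepping by 2: 5 calls from i=8 down to ≤0.

Answer: 5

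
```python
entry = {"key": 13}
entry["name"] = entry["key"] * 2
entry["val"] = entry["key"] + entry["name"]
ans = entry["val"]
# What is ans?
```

Trace:
`entry = {"key": 13}` → entry = {'key': 13}
`entry["name"] = entry["key"] * 2` → entry = {'key': 13, 'name': 26}
`entry["val"] = entry["key"] + entry["name"]` → entry = {'key': 13, 'name': 26, 'val': 39}
`ans = entry["val"]` → ans = 39
So ans = 39

Answer: 39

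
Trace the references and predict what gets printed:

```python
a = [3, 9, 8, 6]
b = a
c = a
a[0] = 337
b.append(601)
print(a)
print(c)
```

Key concept: multiple aliases.
Step by step:
`a = [3, 9, 8, 6]` → a = [3, 9, 8, 6]
`b = a` → b = [3, 9, 8, 6] (same object as a)
`c = a` → c = [3, 9, 8, 6] (same object as a, b)
`a[0] = 337` → a = [337, 9, 8, 6] (same object as b, c); b = [337, 9, 8, 6] (same object as a, c); c = [337, 9, 8, 6] (same object as a, b)
`b.append(601)` → a = [337, 9, 8, 6, 601] (same object as b, c); b = [337, 9, 8, 6, 601] (same object as a, c); c = [337, 9, 8, 6, 601] (same object as a, b)
`print(a)` → prints [337, 9, 8, 6, 601]
`print(c)` → prints [337, 9, 8, 6, 601]

Answer:
[337, 9, 8, 6, 601]
[337, 9, 8, 6, 601]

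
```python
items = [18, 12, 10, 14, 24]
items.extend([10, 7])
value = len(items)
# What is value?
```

Trace:
`items = [18, 12, 10, 14, 24]` → items = [18, 12, 10, 14, 24]
`items.extend([10, 7])` → items = [18, 12, 10, 14, 24, 10, 7]
`value = len(items)` → value = 7
So value = 7

Answer: 7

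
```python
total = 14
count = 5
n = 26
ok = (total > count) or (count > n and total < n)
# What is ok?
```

Trace:
`total = 14` → total = 14
`count = 5` → count = 5
`n = 26` → n = 26
`ok = (total > count) or (count > n and total < n)` → ok = True
So ok = True

Answer: True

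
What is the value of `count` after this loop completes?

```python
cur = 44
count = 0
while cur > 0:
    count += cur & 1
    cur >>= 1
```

Count set bits in 44 (binary: 0b101100)
`count` takes the values: 0 → 1 → 2 → 3

Answer: 3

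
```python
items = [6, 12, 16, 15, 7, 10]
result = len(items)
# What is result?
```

Trace:
`items = [6, 12, 16, 15, 7, 10]` → items = [6, 12, 16, 15, 7, 10]
`result = len(items)` → result = 6
So result = 6

Answer: 6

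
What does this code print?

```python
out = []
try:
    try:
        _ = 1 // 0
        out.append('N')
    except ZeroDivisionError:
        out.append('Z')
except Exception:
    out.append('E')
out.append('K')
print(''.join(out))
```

Execution trace: 'Z' (inner except ZeroDivisionError) → 'K' (after the try/except). Output: ZK

Answer: ZK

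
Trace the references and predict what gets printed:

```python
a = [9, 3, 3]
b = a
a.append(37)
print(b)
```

Key concept: basic list aliasing.
Step by step:
`a = [9, 3, 3]` → a = [9, 3, 3]
`b = a` → b = [9, 3, 3] (same object as a)
`a.append(37)` → a = [9, 3, 3, 37] (same object as b); b = [9, 3, 3, 37] (same object as a)
`print(b)` → prints [9, 3, 3, 37]

Answer: [9, 3, 3, 37]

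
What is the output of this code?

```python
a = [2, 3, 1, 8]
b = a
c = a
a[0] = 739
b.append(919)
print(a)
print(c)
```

Key concept: multiple aliases.
Step by step:
`a = [2, 3, 1, 8]` → a = [2, 3, 1, 8]
`b = a` → b = [2, 3, 1, 8] (same object as a)
`c = a` → c = [2, 3, 1, 8] (same object as a, b)
`a[0] = 739` → a = [739, 3, 1, 8] (same object as b, c); b = [739, 3, 1, 8] (same object as a, c); c = [739, 3, 1, 8] (same object as a, b)
`b.append(919)` → a = [739, 3, 1, 8, 919] (same object as b, c); b = [739, 3, 1, 8, 919] (same object as a, c); c = [739, 3, 1, 8, 919] (same object as a, b)
`print(a)` → prints [739, 3, 1, 8, 919]
`print(c)` → prints [739, 3, 1, 8, 919]

Answer:
[739, 3, 1, 8, 919]
[739, 3, 1, 8, 919]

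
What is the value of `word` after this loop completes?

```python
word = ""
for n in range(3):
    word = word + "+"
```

Repeat '+' 3 times
`word` takes the values: "" → "+" → "++" → "+++"

Answer: "+++"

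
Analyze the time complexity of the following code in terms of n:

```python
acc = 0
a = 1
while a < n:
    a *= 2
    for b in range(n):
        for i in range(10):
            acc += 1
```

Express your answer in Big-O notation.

Each loop level contributes: log n × n × 1. Multiplying the contributions gives O(n log n).

Answer: O(n log n)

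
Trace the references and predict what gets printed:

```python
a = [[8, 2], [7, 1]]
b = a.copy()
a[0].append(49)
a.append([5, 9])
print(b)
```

Key concept: shallow copy with nested lists.
Step by step:
`a = [[8, 2], [7, 1]]` → a = [[8, 2], [7, 1]]
`b = a.copy()` → b = [[8, 2], [7, 1]]
`a[0].append(49)` → a = [[8, 2, 49], [7, 1]]; b = [[8, 2, 49], [7, 1]]
`a.append([5, 9])` → a = [[8, 2, 49], [7, 1], [5, 9]]
`print(b)` → prints [[8, 2, 49], [7, 1]]

Answer: [[8, 2, 49], [7, 1]]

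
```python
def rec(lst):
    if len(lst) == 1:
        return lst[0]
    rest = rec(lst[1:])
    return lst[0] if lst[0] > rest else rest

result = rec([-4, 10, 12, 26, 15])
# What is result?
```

Recursive max over [-4, 10, 12, 26, 15] = 26

Answer: 26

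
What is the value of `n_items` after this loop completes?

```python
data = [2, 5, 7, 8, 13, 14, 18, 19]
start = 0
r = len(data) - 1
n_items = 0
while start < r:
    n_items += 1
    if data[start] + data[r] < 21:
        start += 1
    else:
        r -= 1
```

Steps to find pair summing to 21
`n_items` takes the values: 0 → 1 → 2 → 3 → 4 → 5 → 6 → 7

Answer: 7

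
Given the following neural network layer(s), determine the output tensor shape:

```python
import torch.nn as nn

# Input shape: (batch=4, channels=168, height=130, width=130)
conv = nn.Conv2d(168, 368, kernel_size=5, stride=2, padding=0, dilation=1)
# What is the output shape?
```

Input: (4, 168, 130, 130) -> Output: (4, 368, 63, 63)

Answer: (4, 368, 63, 63)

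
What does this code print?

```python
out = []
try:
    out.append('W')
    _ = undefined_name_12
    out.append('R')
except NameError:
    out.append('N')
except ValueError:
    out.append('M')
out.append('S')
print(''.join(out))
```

Execution trace: 'W' (try body) → 'N' (except NameError) → 'S' (after the try/except). Output: WNS

Answer: WNS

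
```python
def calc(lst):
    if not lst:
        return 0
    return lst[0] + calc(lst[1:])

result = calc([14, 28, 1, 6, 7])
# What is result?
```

14 + 28 + 1 + 6 + 7 + 0 = 56

Answer: 56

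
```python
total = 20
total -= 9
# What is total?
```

Trace:
`total = 20` → total = 20
`total -= 9` → total = 11
So total = 11

Answer: 11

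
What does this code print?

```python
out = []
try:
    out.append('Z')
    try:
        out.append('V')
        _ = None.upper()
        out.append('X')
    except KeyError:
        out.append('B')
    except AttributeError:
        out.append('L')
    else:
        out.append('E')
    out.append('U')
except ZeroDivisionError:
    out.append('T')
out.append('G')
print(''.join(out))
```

Execution trace: 'Z' (try body) → 'V' (inner try body) → 'L' (inner except AttributeError) → 'U' (try body, no exception) → 'G' (after the try/except). Output: ZVLUG

Answer: ZVLUG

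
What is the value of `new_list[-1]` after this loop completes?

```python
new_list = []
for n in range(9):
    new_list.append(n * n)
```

Last element of squares 0 to 8
`new_list` takes the values: [] → [0] → [0, 1] → [0, 1, 4] → [0, 1, 4, 9] → [0, 1, 4, 9, 16] → [0, 1, 4, 9, 16, 25] → [0, 1, 4, 9, 16, 25, 36] → [0, 1, 4, 9, 16, 25, 36, 49] → [0, 1, 4, 9, 16, 25, 36, 49, 64]
So `new_list[-1]` = 64

Answer: 64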